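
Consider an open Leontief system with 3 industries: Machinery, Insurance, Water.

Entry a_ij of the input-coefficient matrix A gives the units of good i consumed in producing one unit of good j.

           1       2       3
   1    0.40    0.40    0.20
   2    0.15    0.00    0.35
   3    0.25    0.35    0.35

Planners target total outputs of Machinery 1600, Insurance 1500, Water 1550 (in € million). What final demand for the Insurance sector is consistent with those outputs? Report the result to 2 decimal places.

d_2 = 717.50

I − A =
  [   0.60    -0.40    -0.20]
  [  -0.15     1.00    -0.35]
  [  -0.25    -0.35     0.65]
d = (I − A) x:
  d_1 = (+0.60)·1600 + (-0.40)·1500 + (-0.20)·1550 = 50.00
  d_2 = (-0.15)·1600 + (+1.00)·1500 + (-0.35)·1550 = 717.50
  d_3 = (-0.25)·1600 + (-0.35)·1500 + (+0.65)·1550 = 82.50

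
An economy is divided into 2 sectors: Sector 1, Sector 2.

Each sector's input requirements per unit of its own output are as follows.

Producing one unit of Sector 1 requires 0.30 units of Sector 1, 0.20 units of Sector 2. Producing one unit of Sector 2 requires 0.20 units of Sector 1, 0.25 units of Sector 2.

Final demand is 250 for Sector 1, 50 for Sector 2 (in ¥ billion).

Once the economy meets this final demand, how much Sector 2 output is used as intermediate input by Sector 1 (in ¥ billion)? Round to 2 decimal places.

I − A =
  [   0.70    -0.20]
  [  -0.20     0.75]
det(I−A) = (0.70)(0.75) − (-0.20)(-0.20) = 0.4850
adj(I−A) = [[0.75, 0.20], [0.20, 0.70]]
(I − A)⁻¹ = adj(I−A) / det(I−A) ≈
  [   1.5464     0.4124]
  [   0.4124     1.4433]
First solve x = (I − A)⁻¹ d = adj(I−A)·d / det(I−A); in particular x_1 = (0.75·250 + 0.20·50) / 0.4850 = 197.50 / 0.4850 ≈ 407.2165.
Intermediate flow from 2 to 1: z_21 = a_21 · x_1 = 0.20 × 197.50 / 0.4850 = 39.50 / 0.4850 ≈ 81.44.

z_21 = 81.44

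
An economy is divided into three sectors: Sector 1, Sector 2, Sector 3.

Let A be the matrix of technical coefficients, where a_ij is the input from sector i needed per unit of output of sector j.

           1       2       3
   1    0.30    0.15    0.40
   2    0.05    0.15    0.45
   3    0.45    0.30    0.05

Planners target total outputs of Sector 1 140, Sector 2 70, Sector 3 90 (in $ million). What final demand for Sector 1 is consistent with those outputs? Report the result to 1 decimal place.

d_1 = 51.5

I − A =
  [   0.70    -0.15    -0.40]
  [  -0.05     0.85    -0.45]
  [  -0.45    -0.30     0.95]
d = (I − A) x:
  d_1 = (+0.70)·140 + (-0.15)·70 + (-0.40)·90 = 51.5
  d_2 = (-0.05)·140 + (+0.85)·70 + (-0.45)·90 = 12.0
  d_3 = (-0.45)·140 + (-0.30)·70 + (+0.95)·90 = 1.5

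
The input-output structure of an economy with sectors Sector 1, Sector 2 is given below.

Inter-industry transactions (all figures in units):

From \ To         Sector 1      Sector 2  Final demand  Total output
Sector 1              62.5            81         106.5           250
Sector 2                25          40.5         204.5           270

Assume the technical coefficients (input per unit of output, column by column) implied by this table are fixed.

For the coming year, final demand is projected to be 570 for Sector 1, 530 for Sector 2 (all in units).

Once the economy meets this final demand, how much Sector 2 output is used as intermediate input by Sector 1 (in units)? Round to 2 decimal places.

z_21 = 105.93

Technical coefficients a_ij = z_ij / X_j:
  a_11 = 62.5/250 = 0.25, a_21 = 25/250 = 0.10
  a_12 = 81/270 = 0.30, a_22 = 40.5/270 = 0.15
I − A =
  [   0.75    -0.30]
  [  -0.10     0.85]
det(I−A) = (0.75)(0.85) − (-0.30)(-0.10) = 0.6075
adj(I−A) = [[0.85, 0.30], [0.10, 0.75]]
(I − A)⁻¹ = adj(I−A) / det(I−A) ≈
  [   1.3992     0.4938]
  [   0.1646     1.2346]
First solve x = (I − A)⁻¹ d = adj(I−A)·d / det(I−A); in particular x_1 = (0.85·570 + 0.30·530) / 0.6075 = 643.50 / 0.6075 ≈ 1059.2593.
Intermediate flow from 2 to 1: z_21 = a_21 · x_1 = 0.10 × 643.50 / 0.6075 = 64.35 / 0.6075 ≈ 105.93.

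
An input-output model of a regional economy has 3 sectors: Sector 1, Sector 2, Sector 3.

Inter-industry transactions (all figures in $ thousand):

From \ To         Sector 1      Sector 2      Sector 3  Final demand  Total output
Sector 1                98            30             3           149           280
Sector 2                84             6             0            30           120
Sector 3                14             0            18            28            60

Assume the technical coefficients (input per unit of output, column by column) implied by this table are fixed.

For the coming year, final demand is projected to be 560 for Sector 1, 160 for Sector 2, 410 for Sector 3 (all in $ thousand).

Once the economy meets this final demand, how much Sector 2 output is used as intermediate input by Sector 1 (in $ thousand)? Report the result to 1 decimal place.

Technical coefficients a_ij = z_ij / X_j:
  a_11 = 98/280 = 0.35, a_21 = 84/280 = 0.30, a_31 = 14/280 = 0.05
  a_12 = 30/120 = 0.25, a_22 = 6/120 = 0.05, a_32 = 0/120 = 0.00
  a_13 = 3/60 = 0.05, a_23 = 0/60 = 0.00, a_33 = 18/60 = 0.30
I − A =
  [   0.65    -0.25    -0.05]
  [  -0.30     0.95     0.00]
  [  -0.05     0.00     0.70]
Cofactors of I−A, C_ij = (−1)^(i+j)·(minor ij) (rows/columns in the sector order above):
  C_11 = (0.95)(0.70) − (0.00)(0.00) = 0.6650
  C_12 = −[(-0.30)(0.70) − (0.00)(-0.05)] = 0.2100
  C_13 = (-0.30)(0.00) − (0.95)(-0.05) = 0.0475
  C_21 = −[(-0.25)(0.70) − (-0.05)(0.00)] = 0.1750
  C_22 = (0.65)(0.70) − (-0.05)(-0.05) = 0.4525
  C_23 = −[(0.65)(0.00) − (-0.25)(-0.05)] = 0.0125
  C_31 = (-0.25)(0.00) − (-0.05)(0.95) = 0.0475
  C_32 = −[(0.65)(0.00) − (-0.05)(-0.30)] = 0.0150
  C_33 = (0.65)(0.95) − (-0.25)(-0.30) = 0.5425
det(I−A) = Σ_j (I−A)_1j·C_1j = (0.65)(0.6650) + (-0.25)(0.2100) + (-0.05)(0.0475) = 0.377375
adj(I−A) = Cᵀ =
  [ 0.6650   0.1750   0.0475]
  [ 0.2100   0.4525   0.0150]
  [ 0.0475   0.0125   0.5425]
(I − A)⁻¹ = adj(I−A) / det(I−A) ≈
  [   1.7622     0.4637     0.1259]
  [   0.5565     1.1991     0.0397]
  [   0.1259     0.0331     1.4376]
First solve x = (I − A)⁻¹ d = adj(I−A)·d / det(I−A); in particular x_1 = (0.6650·560 + 0.1750·160 + 0.0475·410) / 0.377375 = 419.875 / 0.377375 ≈ 1112.620.
Intermediate flow from 2 to 1: z_21 = a_21 · x_1 = 0.30 × 419.875 / 0.377375 = 125.9625 / 0.377375 ≈ 333.8.

z_21 = 333.8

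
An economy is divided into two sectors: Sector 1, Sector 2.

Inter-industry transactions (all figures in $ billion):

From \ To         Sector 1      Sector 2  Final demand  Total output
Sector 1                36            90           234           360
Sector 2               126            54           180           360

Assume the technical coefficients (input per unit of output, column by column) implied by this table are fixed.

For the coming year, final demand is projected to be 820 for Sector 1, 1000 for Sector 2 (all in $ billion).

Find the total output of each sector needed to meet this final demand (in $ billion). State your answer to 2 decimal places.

Technical coefficients a_ij = z_ij / X_j:
  a_11 = 36/360 = 0.10, a_21 = 126/360 = 0.35
  a_12 = 90/360 = 0.25, a_22 = 54/360 = 0.15
I − A =
  [   0.90    -0.25]
  [  -0.35     0.85]
det(I−A) = (0.90)(0.85) − (-0.25)(-0.35) = 0.6775
adj(I−A) = [[0.85, 0.25], [0.35, 0.90]]
(I − A)⁻¹ = adj(I−A) / det(I−A) ≈
  [   1.2546     0.3690]
  [   0.5166     1.3284]
x = (I − A)⁻¹ d = adj(I−A)·d / det(I−A), with det(I−A) = 0.6775:
  x_1 = (0.85·820 + 0.25·1000) / 0.6775 = 947.00 / 0.6775 ≈ 1397.79
  x_2 = (0.35·820 + 0.90·1000) / 0.6775 = 1187.00 / 0.6775 ≈ 1752.03

x_1 = 1397.79, x_2 = 1752.03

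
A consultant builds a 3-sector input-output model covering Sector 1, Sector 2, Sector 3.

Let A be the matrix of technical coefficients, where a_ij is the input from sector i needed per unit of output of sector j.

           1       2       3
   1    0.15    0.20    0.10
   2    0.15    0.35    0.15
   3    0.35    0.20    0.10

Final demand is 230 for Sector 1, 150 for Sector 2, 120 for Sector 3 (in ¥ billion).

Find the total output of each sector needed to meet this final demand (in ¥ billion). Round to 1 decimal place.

I − A =
  [   0.85    -0.20    -0.10]
  [  -0.15     0.65    -0.15]
  [  -0.35    -0.20     0.90]
Cofactors of I−A, C_ij = (−1)^(i+j)·(minor ij) (rows/columns in the sector order above):
  C_11 = (0.65)(0.90) − (-0.15)(-0.20) = 0.5550
  C_12 = −[(-0.15)(0.90) − (-0.15)(-0.35)] = 0.1875
  C_13 = (-0.15)(-0.20) − (0.65)(-0.35) = 0.2575
  C_21 = −[(-0.20)(0.90) − (-0.10)(-0.20)] = 0.2000
  C_22 = (0.85)(0.90) − (-0.10)(-0.35) = 0.7300
  C_23 = −[(0.85)(-0.20) − (-0.20)(-0.35)] = 0.2400
  C_31 = (-0.20)(-0.15) − (-0.10)(0.65) = 0.0950
  C_32 = −[(0.85)(-0.15) − (-0.10)(-0.15)] = 0.1425
  C_33 = (0.85)(0.65) − (-0.20)(-0.15) = 0.5225
det(I−A) = Σ_j (I−A)_1j·C_1j = (0.85)(0.5550) + (-0.20)(0.1875) + (-0.10)(0.2575) = 0.4085
adj(I−A) = Cᵀ =
  [ 0.5550   0.2000   0.0950]
  [ 0.1875   0.7300   0.1425]
  [ 0.2575   0.2400   0.5225]
(I − A)⁻¹ = adj(I−A) / det(I−A) ≈
  [   1.3586     0.4896     0.2326]
  [   0.4590     1.7870     0.3488]
  [   0.6304     0.5875     1.2791]
x = (I − A)⁻¹ d = adj(I−A)·d / det(I−A), with det(I−A) = 0.4085:
  x_1 = (0.5550·230 + 0.2000·150 + 0.0950·120) / 0.4085 = 169.05 / 0.4085 ≈ 413.8
  x_2 = (0.1875·230 + 0.7300·150 + 0.1425·120) / 0.4085 = 169.725 / 0.4085 ≈ 415.5
  x_3 = (0.2575·230 + 0.2400·150 + 0.5225·120) / 0.4085 = 157.925 / 0.4085 ≈ 386.6

x_1 = 413.8, x_2 = 415.5, x_3 = 386.6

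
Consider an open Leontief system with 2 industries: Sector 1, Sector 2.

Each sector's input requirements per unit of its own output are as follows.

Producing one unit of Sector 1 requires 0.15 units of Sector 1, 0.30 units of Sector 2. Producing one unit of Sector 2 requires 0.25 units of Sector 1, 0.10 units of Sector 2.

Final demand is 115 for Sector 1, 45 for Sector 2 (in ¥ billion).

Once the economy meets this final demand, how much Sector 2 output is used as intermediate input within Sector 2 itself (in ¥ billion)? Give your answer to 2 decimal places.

z_22 = 10.54

I − A =
  [   0.85    -0.25]
  [  -0.30     0.90]
det(I−A) = (0.85)(0.90) − (-0.25)(-0.30) = 0.6900
adj(I−A) = [[0.90, 0.25], [0.30, 0.85]]
(I − A)⁻¹ = adj(I−A) / det(I−A) ≈
  [   1.3043     0.3623]
  [   0.4348     1.2319]
First solve x = (I − A)⁻¹ d = adj(I−A)·d / det(I−A); in particular x_2 = (0.30·115 + 0.85·45) / 0.6900 = 72.75 / 0.6900 ≈ 105.4348.
Intermediate flow from 2 to 2: z_22 = a_22 · x_2 = 0.10 × 72.75 / 0.6900 = 7.275 / 0.6900 ≈ 10.54.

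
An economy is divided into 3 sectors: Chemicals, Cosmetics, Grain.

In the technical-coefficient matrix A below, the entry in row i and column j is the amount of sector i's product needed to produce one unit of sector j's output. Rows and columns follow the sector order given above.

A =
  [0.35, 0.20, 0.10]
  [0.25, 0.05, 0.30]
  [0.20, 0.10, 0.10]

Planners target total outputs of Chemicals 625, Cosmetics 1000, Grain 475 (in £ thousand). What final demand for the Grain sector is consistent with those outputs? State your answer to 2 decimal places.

d_3 = 202.50

I − A =
  [   0.65    -0.20    -0.10]
  [  -0.25     0.95    -0.30]
  [  -0.20    -0.10     0.90]
d = (I − A) x:
  d_1 = (+0.65)·625 + (-0.20)·1000 + (-0.10)·475 = 158.75
  d_2 = (-0.25)·625 + (+0.95)·1000 + (-0.30)·475 = 651.25
  d_3 = (-0.20)·625 + (-0.10)·1000 + (+0.90)·475 = 202.50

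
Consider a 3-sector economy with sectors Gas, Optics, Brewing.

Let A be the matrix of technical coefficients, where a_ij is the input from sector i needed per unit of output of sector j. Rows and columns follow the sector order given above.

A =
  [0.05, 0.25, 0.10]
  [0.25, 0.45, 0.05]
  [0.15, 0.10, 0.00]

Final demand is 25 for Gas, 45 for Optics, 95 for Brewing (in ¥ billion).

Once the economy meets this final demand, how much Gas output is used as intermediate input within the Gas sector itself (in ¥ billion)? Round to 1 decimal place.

I − A =
  [   0.95    -0.25    -0.10]
  [  -0.25     0.55    -0.05]
  [  -0.15    -0.10     1.00]
Cofactors of I−A, C_ij = (−1)^(i+j)·(minor ij) (rows/columns in the sector order above):
  C_11 = (0.55)(1.00) − (-0.05)(-0.10) = 0.5450
  C_12 = −[(-0.25)(1.00) − (-0.05)(-0.15)] = 0.2575
  C_13 = (-0.25)(-0.10) − (0.55)(-0.15) = 0.1075
  C_21 = −[(-0.25)(1.00) − (-0.10)(-0.10)] = 0.2600
  C_22 = (0.95)(1.00) − (-0.10)(-0.15) = 0.9350
  C_23 = −[(0.95)(-0.10) − (-0.25)(-0.15)] = 0.1325
  C_31 = (-0.25)(-0.05) − (-0.10)(0.55) = 0.0675
  C_32 = −[(0.95)(-0.05) − (-0.10)(-0.25)] = 0.0725
  C_33 = (0.95)(0.55) − (-0.25)(-0.25) = 0.4600
det(I−A) = Σ_j (I−A)_1j·C_1j = (0.95)(0.5450) + (-0.25)(0.2575) + (-0.10)(0.1075) = 0.442625
adj(I−A) = Cᵀ =
  [ 0.5450   0.2600   0.0675]
  [ 0.2575   0.9350   0.0725]
  [ 0.1075   0.1325   0.4600]
(I − A)⁻¹ = adj(I−A) / det(I−A) ≈
  [   1.2313     0.5874     0.1525]
  [   0.5818     2.1124     0.1638]
  [   0.2429     0.2994     1.0393]
First solve x = (I − A)⁻¹ d = adj(I−A)·d / det(I−A); in particular x_G = (0.5450·25 + 0.2600·45 + 0.0675·95) / 0.442625 = 31.7375 / 0.442625 ≈ 71.703.
Intermediate flow from G to G: z_GG = a_GG · x_G = 0.05 × 31.7375 / 0.442625 = 1.586875 / 0.442625 ≈ 3.6.

z_GG = 3.6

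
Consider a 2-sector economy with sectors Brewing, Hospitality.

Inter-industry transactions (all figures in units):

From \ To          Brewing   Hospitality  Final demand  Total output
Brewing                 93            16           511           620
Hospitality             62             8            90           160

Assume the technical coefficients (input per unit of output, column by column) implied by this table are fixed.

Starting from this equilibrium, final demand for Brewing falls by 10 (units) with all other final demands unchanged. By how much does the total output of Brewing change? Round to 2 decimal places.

Δx_B = -11.91

Technical coefficients a_ij = z_ij / X_j:
  a_BB = 93/620 = 0.15, a_HB = 62/620 = 0.10
  a_BH = 16/160 = 0.10, a_HH = 8/160 = 0.05
I − A =
  [   0.85    -0.10]
  [  -0.10     0.95]
det(I−A) = (0.85)(0.95) − (-0.10)(-0.10) = 0.7975
adj(I−A) = [[0.95, 0.10], [0.10, 0.85]]
(I − A)⁻¹ = adj(I−A) / det(I−A) ≈
  [   1.1912     0.1254]
  [   0.1254     1.0658]
Δx = (I − A)⁻¹ Δd with Δd having -10 in the Brewing component and 0 elsewhere.
So Δx_B = L_BB · (-10), where L_BB = adj(I−A)_BB / det(I−A) = 0.95 / 0.7975.
Δx_B = 0.95 × (-10) / 0.7975 = -9.50 / 0.7975 ≈ -11.91.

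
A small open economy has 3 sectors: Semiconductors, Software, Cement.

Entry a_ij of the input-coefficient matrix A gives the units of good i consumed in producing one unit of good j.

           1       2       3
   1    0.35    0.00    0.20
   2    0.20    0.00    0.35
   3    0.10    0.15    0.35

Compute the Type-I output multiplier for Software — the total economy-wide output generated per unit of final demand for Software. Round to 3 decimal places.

m_2 = 1.463

I − A =
  [   0.65     0.00    -0.20]
  [  -0.20     1.00    -0.35]
  [  -0.10    -0.15     0.65]
Cofactors of I−A, C_ij = (−1)^(i+j)·(minor ij) (rows/columns in the sector order above):
  C_11 = (1.00)(0.65) − (-0.35)(-0.15) = 0.5975
  C_12 = −[(-0.20)(0.65) − (-0.35)(-0.10)] = 0.1650
  C_13 = (-0.20)(-0.15) − (1.00)(-0.10) = 0.1300
  C_21 = −[(0.00)(0.65) − (-0.20)(-0.15)] = 0.0300
  C_22 = (0.65)(0.65) − (-0.20)(-0.10) = 0.4025
  C_23 = −[(0.65)(-0.15) − (0.00)(-0.10)] = 0.0975
  C_31 = (0.00)(-0.35) − (-0.20)(1.00) = 0.2000
  C_32 = −[(0.65)(-0.35) − (-0.20)(-0.20)] = 0.2675
  C_33 = (0.65)(1.00) − (0.00)(-0.20) = 0.6500
det(I−A) = Σ_j (I−A)_1j·C_1j = (0.65)(0.5975) + (0.00)(0.1650) + (-0.20)(0.1300) = 0.362375
adj(I−A) = Cᵀ =
  [ 0.5975   0.0300   0.2000]
  [ 0.1650   0.4025   0.2675]
  [ 0.1300   0.0975   0.6500]
(I − A)⁻¹ = adj(I−A) / det(I−A) ≈
  [   1.6488     0.0828     0.5519]
  [   0.4553     1.1107     0.7382]
  [   0.3587     0.2691     1.7937]
The output multiplier for sector j is the column-j sum of the Leontief inverse (I − A)⁻¹ = adj(I−A) / det(I−A).
Column 2 of adj(I−A): (0.0300, 0.4025, 0.0975); det(I−A) = 0.362375.
m_2 = (0.0300 + 0.4025 + 0.0975) / 0.362375 = 0.53 / 0.362375 ≈ 1.463.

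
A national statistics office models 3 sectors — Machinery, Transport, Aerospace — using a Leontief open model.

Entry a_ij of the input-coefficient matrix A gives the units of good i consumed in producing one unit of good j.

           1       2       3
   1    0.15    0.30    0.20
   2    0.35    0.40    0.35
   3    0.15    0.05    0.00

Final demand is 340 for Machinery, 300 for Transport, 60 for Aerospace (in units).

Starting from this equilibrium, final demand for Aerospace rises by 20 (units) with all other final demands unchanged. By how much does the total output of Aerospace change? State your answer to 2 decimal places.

Δx_3 = 22.95

I − A =
  [   0.85    -0.30    -0.20]
  [  -0.35     0.60    -0.35]
  [  -0.15    -0.05     1.00]
Cofactors of I−A, C_ij = (−1)^(i+j)·(minor ij) (rows/columns in the sector order above):
  C_11 = (0.60)(1.00) − (-0.35)(-0.05) = 0.5825
  C_12 = −[(-0.35)(1.00) − (-0.35)(-0.15)] = 0.4025
  C_13 = (-0.35)(-0.05) − (0.60)(-0.15) = 0.1075
  C_21 = −[(-0.30)(1.00) − (-0.20)(-0.05)] = 0.3100
  C_22 = (0.85)(1.00) − (-0.20)(-0.15) = 0.8200
  C_23 = −[(0.85)(-0.05) − (-0.30)(-0.15)] = 0.0875
  C_31 = (-0.30)(-0.35) − (-0.20)(0.60) = 0.2250
  C_32 = −[(0.85)(-0.35) − (-0.20)(-0.35)] = 0.3675
  C_33 = (0.85)(0.60) − (-0.30)(-0.35) = 0.4050
det(I−A) = Σ_j (I−A)_1j·C_1j = (0.85)(0.5825) + (-0.30)(0.4025) + (-0.20)(0.1075) = 0.352875
adj(I−A) = Cᵀ =
  [ 0.5825   0.3100   0.2250]
  [ 0.4025   0.8200   0.3675]
  [ 0.1075   0.0875   0.4050]
(I − A)⁻¹ = adj(I−A) / det(I−A) ≈
  [   1.6507     0.8785     0.6376]
  [   1.1406     2.3238     1.0414]
  [   0.3046     0.2480     1.1477]
Δx = (I − A)⁻¹ Δd with Δd having +20 in the Aerospace component and 0 elsewhere.
So Δx_3 = L_33 · (+20), where L_33 = adj(I−A)_33 / det(I−A) = 0.4050 / 0.352875.
Δx_3 = 0.4050 × (+20) / 0.352875 = 8.10 / 0.352875 ≈ 22.95.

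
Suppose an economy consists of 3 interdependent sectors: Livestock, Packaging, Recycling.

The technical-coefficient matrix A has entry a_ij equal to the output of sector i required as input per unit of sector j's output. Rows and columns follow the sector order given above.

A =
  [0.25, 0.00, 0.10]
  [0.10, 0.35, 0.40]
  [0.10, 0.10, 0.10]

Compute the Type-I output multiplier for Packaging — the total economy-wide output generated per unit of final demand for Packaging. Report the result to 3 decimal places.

I − A =
  [   0.75     0.00    -0.10]
  [  -0.10     0.65    -0.40]
  [  -0.10    -0.10     0.90]
Cofactors of I−A, C_ij = (−1)^(i+j)·(minor ij) (rows/columns in the sector order above):
  C_11 = (0.65)(0.90) − (-0.40)(-0.10) = 0.5450
  C_12 = −[(-0.10)(0.90) − (-0.40)(-0.10)] = 0.1300
  C_13 = (-0.10)(-0.10) − (0.65)(-0.10) = 0.0750
  C_21 = −[(0.00)(0.90) − (-0.10)(-0.10)] = 0.0100
  C_22 = (0.75)(0.90) − (-0.10)(-0.10) = 0.6650
  C_23 = −[(0.75)(-0.10) − (0.00)(-0.10)] = 0.0750
  C_31 = (0.00)(-0.40) − (-0.10)(0.65) = 0.0650
  C_32 = −[(0.75)(-0.40) − (-0.10)(-0.10)] = 0.3100
  C_33 = (0.75)(0.65) − (0.00)(-0.10) = 0.4875
det(I−A) = Σ_j (I−A)_1j·C_1j = (0.75)(0.5450) + (0.00)(0.1300) + (-0.10)(0.0750) = 0.40125
adj(I−A) = Cᵀ =
  [ 0.5450   0.0100   0.0650]
  [ 0.1300   0.6650   0.3100]
  [ 0.0750   0.0750   0.4875]
(I − A)⁻¹ = adj(I−A) / det(I−A) ≈
  [   1.3583     0.0249     0.1620]
  [   0.3240     1.6573     0.7726]
  [   0.1869     0.1869     1.2150]
The output multiplier for sector j is the column-j sum of the Leontief inverse (I − A)⁻¹ = adj(I−A) / det(I−A).
Column 2 of adj(I−A): (0.0100, 0.6650, 0.0750); det(I−A) = 0.40125.
m_2 = (0.0100 + 0.6650 + 0.0750) / 0.40125 = 0.75 / 0.40125 ≈ 1.869.

m_2 = 1.869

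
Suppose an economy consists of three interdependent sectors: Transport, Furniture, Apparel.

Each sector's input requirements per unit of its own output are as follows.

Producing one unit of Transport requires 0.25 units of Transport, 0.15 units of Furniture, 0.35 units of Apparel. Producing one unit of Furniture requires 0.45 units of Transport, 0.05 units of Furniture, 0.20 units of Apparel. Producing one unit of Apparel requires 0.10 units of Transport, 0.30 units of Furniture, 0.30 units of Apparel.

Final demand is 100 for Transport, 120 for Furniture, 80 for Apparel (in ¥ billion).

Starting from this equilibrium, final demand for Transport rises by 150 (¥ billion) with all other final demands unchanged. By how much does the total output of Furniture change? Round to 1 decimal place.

Δx_2 = 97.5

I − A =
  [   0.75    -0.45    -0.10]
  [  -0.15     0.95    -0.30]
  [  -0.35    -0.20     0.70]
Cofactors of I−A, C_ij = (−1)^(i+j)·(minor ij) (rows/columns in the sector order above):
  C_11 = (0.95)(0.70) − (-0.30)(-0.20) = 0.6050
  C_12 = −[(-0.15)(0.70) − (-0.30)(-0.35)] = 0.2100
  C_13 = (-0.15)(-0.20) − (0.95)(-0.35) = 0.3625
  C_21 = −[(-0.45)(0.70) − (-0.10)(-0.20)] = 0.3350
  C_22 = (0.75)(0.70) − (-0.10)(-0.35) = 0.4900
  C_23 = −[(0.75)(-0.20) − (-0.45)(-0.35)] = 0.3075
  C_31 = (-0.45)(-0.30) − (-0.10)(0.95) = 0.2300
  C_32 = −[(0.75)(-0.30) − (-0.10)(-0.15)] = 0.2400
  C_33 = (0.75)(0.95) − (-0.45)(-0.15) = 0.6450
det(I−A) = Σ_j (I−A)_1j·C_1j = (0.75)(0.6050) + (-0.45)(0.2100) + (-0.10)(0.3625) = 0.3230
adj(I−A) = Cᵀ =
  [ 0.6050   0.3350   0.2300]
  [ 0.2100   0.4900   0.2400]
  [ 0.3625   0.3075   0.6450]
(I − A)⁻¹ = adj(I−A) / det(I−A) ≈
  [   1.8731     1.0372     0.7121]
  [   0.6502     1.5170     0.7430]
  [   1.1223     0.9520     1.9969]
Δx = (I − A)⁻¹ Δd with Δd having +150 in the Transport component and 0 elsewhere.
So Δx_2 = L_21 · (+150), where L_21 = adj(I−A)_21 / det(I−A) = 0.2100 / 0.3230.
Δx_2 = 0.2100 × (+150) / 0.3230 = 31.50 / 0.3230 ≈ 97.5.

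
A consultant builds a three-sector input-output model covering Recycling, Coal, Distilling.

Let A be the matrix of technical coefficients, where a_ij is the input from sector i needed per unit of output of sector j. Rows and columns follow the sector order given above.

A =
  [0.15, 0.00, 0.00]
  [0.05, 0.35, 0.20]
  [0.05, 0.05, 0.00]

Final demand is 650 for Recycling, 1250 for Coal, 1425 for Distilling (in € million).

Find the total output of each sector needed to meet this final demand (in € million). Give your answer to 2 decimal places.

I − A =
  [   0.85     0.00     0.00]
  [  -0.05     0.65    -0.20]
  [  -0.05    -0.05     1.00]
Cofactors of I−A, C_ij = (−1)^(i+j)·(minor ij) (rows/columns in the sector order above):
  C_11 = (0.65)(1.00) − (-0.20)(-0.05) = 0.6400
  C_12 = −[(-0.05)(1.00) − (-0.20)(-0.05)] = 0.0600
  C_13 = (-0.05)(-0.05) − (0.65)(-0.05) = 0.0350
  C_21 = −[(0.00)(1.00) − (0.00)(-0.05)] = 0.0000
  C_22 = (0.85)(1.00) − (0.00)(-0.05) = 0.8500
  C_23 = −[(0.85)(-0.05) − (0.00)(-0.05)] = 0.0425
  C_31 = (0.00)(-0.20) − (0.00)(0.65) = 0.0000
  C_32 = −[(0.85)(-0.20) − (0.00)(-0.05)] = 0.1700
  C_33 = (0.85)(0.65) − (0.00)(-0.05) = 0.5525
det(I−A) = Σ_j (I−A)_1j·C_1j = (0.85)(0.6400) + (0.00)(0.0600) + (0.00)(0.0350) = 0.5440
adj(I−A) = Cᵀ =
  [ 0.6400   0.0000   0.0000]
  [ 0.0600   0.8500   0.1700]
  [ 0.0350   0.0425   0.5525]
(I − A)⁻¹ = adj(I−A) / det(I−A) ≈
  [   1.1765     0.0000     0.0000]
  [   0.1103     1.5625     0.3125]
  [   0.0643     0.0781     1.0156]
x = (I − A)⁻¹ d = adj(I−A)·d / det(I−A), with det(I−A) = 0.5440:
  x_1 = (0.6400·650 + 0.0000·1250 + 0.0000·1425) / 0.5440 = 416.00 / 0.5440 ≈ 764.71
  x_2 = (0.0600·650 + 0.8500·1250 + 0.1700·1425) / 0.5440 = 1343.75 / 0.5440 ≈ 2470.13
  x_3 = (0.0350·650 + 0.0425·1250 + 0.5525·1425) / 0.5440 = 863.1875 / 0.5440 ≈ 1586.74

x_1 = 764.71, x_2 = 2470.13, x_3 = 1586.74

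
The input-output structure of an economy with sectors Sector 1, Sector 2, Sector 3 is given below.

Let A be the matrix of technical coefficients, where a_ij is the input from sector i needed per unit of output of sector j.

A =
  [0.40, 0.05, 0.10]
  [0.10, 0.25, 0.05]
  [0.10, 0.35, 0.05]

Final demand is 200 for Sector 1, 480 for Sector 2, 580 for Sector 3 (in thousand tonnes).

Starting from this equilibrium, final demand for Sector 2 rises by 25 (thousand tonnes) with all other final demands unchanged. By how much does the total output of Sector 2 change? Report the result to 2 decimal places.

Δx_2 = 34.91

I − A =
  [   0.60    -0.05    -0.10]
  [  -0.10     0.75    -0.05]
  [  -0.10    -0.35     0.95]
Cofactors of I−A, C_ij = (−1)^(i+j)·(minor ij) (rows/columns in the sector order above):
  C_11 = (0.75)(0.95) − (-0.05)(-0.35) = 0.6950
  C_12 = −[(-0.10)(0.95) − (-0.05)(-0.10)] = 0.1000
  C_13 = (-0.10)(-0.35) − (0.75)(-0.10) = 0.1100
  C_21 = −[(-0.05)(0.95) − (-0.10)(-0.35)] = 0.0825
  C_22 = (0.60)(0.95) − (-0.10)(-0.10) = 0.5600
  C_23 = −[(0.60)(-0.35) − (-0.05)(-0.10)] = 0.2150
  C_31 = (-0.05)(-0.05) − (-0.10)(0.75) = 0.0775
  C_32 = −[(0.60)(-0.05) − (-0.10)(-0.10)] = 0.0400
  C_33 = (0.60)(0.75) − (-0.05)(-0.10) = 0.4450
det(I−A) = Σ_j (I−A)_1j·C_1j = (0.60)(0.6950) + (-0.05)(0.1000) + (-0.10)(0.1100) = 0.4010
adj(I−A) = Cᵀ =
  [ 0.6950   0.0825   0.0775]
  [ 0.1000   0.5600   0.0400]
  [ 0.1100   0.2150   0.4450]
(I − A)⁻¹ = adj(I−A) / det(I−A) ≈
  [   1.7332     0.2057     0.1933]
  [   0.2494     1.3965     0.0998]
  [   0.2743     0.5362     1.1097]
Δx = (I − A)⁻¹ Δd with Δd having +25 in the Sector 2 component and 0 elsewhere.
So Δx_2 = L_22 · (+25), where L_22 = adj(I−A)_22 / det(I−A) = 0.5600 / 0.4010.
Δx_2 = 0.5600 × (+25) / 0.4010 = 14.00 / 0.4010 ≈ 34.91.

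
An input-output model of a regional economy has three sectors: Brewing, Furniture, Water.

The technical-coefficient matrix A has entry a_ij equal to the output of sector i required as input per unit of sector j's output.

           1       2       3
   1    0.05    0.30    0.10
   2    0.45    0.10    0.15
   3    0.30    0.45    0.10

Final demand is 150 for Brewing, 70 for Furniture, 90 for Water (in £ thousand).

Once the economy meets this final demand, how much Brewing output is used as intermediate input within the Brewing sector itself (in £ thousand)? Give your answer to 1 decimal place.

I − A =
  [   0.95    -0.30    -0.10]
  [  -0.45     0.90    -0.15]
  [  -0.30    -0.45     0.90]
Cofactors of I−A, C_ij = (−1)^(i+j)·(minor ij) (rows/columns in the sector order above):
  C_11 = (0.90)(0.90) − (-0.15)(-0.45) = 0.7425
  C_12 = −[(-0.45)(0.90) − (-0.15)(-0.30)] = 0.4500
  C_13 = (-0.45)(-0.45) − (0.90)(-0.30) = 0.4725
  C_21 = −[(-0.30)(0.90) − (-0.10)(-0.45)] = 0.3150
  C_22 = (0.95)(0.90) − (-0.10)(-0.30) = 0.8250
  C_23 = −[(0.95)(-0.45) − (-0.30)(-0.30)] = 0.5175
  C_31 = (-0.30)(-0.15) − (-0.10)(0.90) = 0.1350
  C_32 = −[(0.95)(-0.15) − (-0.10)(-0.45)] = 0.1875
  C_33 = (0.95)(0.90) − (-0.30)(-0.45) = 0.7200
det(I−A) = Σ_j (I−A)_1j·C_1j = (0.95)(0.7425) + (-0.30)(0.4500) + (-0.10)(0.4725) = 0.523125
adj(I−A) = Cᵀ =
  [ 0.7425   0.3150   0.1350]
  [ 0.4500   0.8250   0.1875]
  [ 0.4725   0.5175   0.7200]
(I − A)⁻¹ = adj(I−A) / det(I−A) ≈
  [   1.4194     0.6022     0.2581]
  [   0.8602     1.5771     0.3584]
  [   0.9032     0.9892     1.3763]
First solve x = (I − A)⁻¹ d = adj(I−A)·d / det(I−A); in particular x_1 = (0.7425·150 + 0.3150·70 + 0.1350·90) / 0.523125 = 145.575 / 0.523125 ≈ 278.280.
Intermediate flow from 1 to 1: z_11 = a_11 · x_1 = 0.05 × 145.575 / 0.523125 = 7.27875 / 0.523125 ≈ 13.9.

z_11 = 13.9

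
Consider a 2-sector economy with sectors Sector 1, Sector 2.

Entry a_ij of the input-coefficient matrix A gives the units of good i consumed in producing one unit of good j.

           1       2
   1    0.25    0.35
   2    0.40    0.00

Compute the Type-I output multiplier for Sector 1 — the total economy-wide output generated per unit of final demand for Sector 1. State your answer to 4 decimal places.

m_1 = 2.2951

I − A =
  [   0.75    -0.35]
  [  -0.40     1.00]
det(I−A) = (0.75)(1.00) − (-0.35)(-0.40) = 0.6100
adj(I−A) = [[1.00, 0.35], [0.40, 0.75]]
(I − A)⁻¹ = adj(I−A) / det(I−A) ≈
  [   1.63934     0.57377]
  [   0.65574     1.22951]
The output multiplier for sector j is the column-j sum of the Leontief inverse (I − A)⁻¹ = adj(I−A) / det(I−A).
Column 1 of adj(I−A): (1.00, 0.40); det(I−A) = 0.6100.
m_1 = (1.00 + 0.40) / 0.6100 = 1.40 / 0.6100 ≈ 2.2951.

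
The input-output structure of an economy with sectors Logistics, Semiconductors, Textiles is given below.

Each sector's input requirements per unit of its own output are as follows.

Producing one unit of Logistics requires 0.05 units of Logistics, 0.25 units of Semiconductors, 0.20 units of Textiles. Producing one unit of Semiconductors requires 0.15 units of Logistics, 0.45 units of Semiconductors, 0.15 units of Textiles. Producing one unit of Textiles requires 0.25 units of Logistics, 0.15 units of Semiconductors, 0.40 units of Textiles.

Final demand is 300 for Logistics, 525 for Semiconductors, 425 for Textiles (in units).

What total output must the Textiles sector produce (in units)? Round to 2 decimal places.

x_3 = 1493.70

I − A =
  [   0.95    -0.15    -0.25]
  [  -0.25     0.55    -0.15]
  [  -0.20    -0.15     0.60]
Cofactors of I−A, C_ij = (−1)^(i+j)·(minor ij) (rows/columns in the sector order above):
  C_11 = (0.55)(0.60) − (-0.15)(-0.15) = 0.3075
  C_12 = −[(-0.25)(0.60) − (-0.15)(-0.20)] = 0.1800
  C_13 = (-0.25)(-0.15) − (0.55)(-0.20) = 0.1475
  C_21 = −[(-0.15)(0.60) − (-0.25)(-0.15)] = 0.1275
  C_22 = (0.95)(0.60) − (-0.25)(-0.20) = 0.5200
  C_23 = −[(0.95)(-0.15) − (-0.15)(-0.20)] = 0.1725
  C_31 = (-0.15)(-0.15) − (-0.25)(0.55) = 0.1600
  C_32 = −[(0.95)(-0.15) − (-0.25)(-0.25)] = 0.2050
  C_33 = (0.95)(0.55) − (-0.15)(-0.25) = 0.4850
det(I−A) = Σ_j (I−A)_1j·C_1j = (0.95)(0.3075) + (-0.15)(0.1800) + (-0.25)(0.1475) = 0.22825
adj(I−A) = Cᵀ =
  [ 0.3075   0.1275   0.1600]
  [ 0.1800   0.5200   0.2050]
  [ 0.1475   0.1725   0.4850]
(I − A)⁻¹ = adj(I−A) / det(I−A) ≈
  [   1.3472     0.5586     0.7010]
  [   0.7886     2.2782     0.8981]
  [   0.6462     0.7558     2.1249]
x = (I − A)⁻¹ d = adj(I−A)·d / det(I−A), with det(I−A) = 0.22825:
  x_1 = (0.3075·300 + 0.1275·525 + 0.1600·425) / 0.22825 = 227.1875 / 0.22825 ≈ 995.35
  x_2 = (0.1800·300 + 0.5200·525 + 0.2050·425) / 0.22825 = 414.125 / 0.22825 ≈ 1814.35
  x_3 = (0.1475·300 + 0.1725·525 + 0.4850·425) / 0.22825 = 340.9375 / 0.22825 ≈ 1493.70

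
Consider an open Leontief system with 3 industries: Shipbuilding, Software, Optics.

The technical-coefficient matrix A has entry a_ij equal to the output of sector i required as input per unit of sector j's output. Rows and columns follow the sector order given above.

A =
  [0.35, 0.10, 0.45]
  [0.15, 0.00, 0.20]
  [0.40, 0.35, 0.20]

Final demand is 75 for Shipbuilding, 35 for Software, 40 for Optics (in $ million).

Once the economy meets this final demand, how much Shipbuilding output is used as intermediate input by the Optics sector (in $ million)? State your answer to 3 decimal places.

z_13 = 123.229

I − A =
  [   0.65    -0.10    -0.45]
  [  -0.15     1.00    -0.20]
  [  -0.40    -0.35     0.80]
Cofactors of I−A, C_ij = (−1)^(i+j)·(minor ij) (rows/columns in the sector order above):
  C_11 = (1.00)(0.80) − (-0.20)(-0.35) = 0.7300
  C_12 = −[(-0.15)(0.80) − (-0.20)(-0.40)] = 0.2000
  C_13 = (-0.15)(-0.35) − (1.00)(-0.40) = 0.4525
  C_21 = −[(-0.10)(0.80) − (-0.45)(-0.35)] = 0.2375
  C_22 = (0.65)(0.80) − (-0.45)(-0.40) = 0.3400
  C_23 = −[(0.65)(-0.35) − (-0.10)(-0.40)] = 0.2675
  C_31 = (-0.10)(-0.20) − (-0.45)(1.00) = 0.4700
  C_32 = −[(0.65)(-0.20) − (-0.45)(-0.15)] = 0.1975
  C_33 = (0.65)(1.00) − (-0.10)(-0.15) = 0.6350
det(I−A) = Σ_j (I−A)_1j·C_1j = (0.65)(0.7300) + (-0.10)(0.2000) + (-0.45)(0.4525) = 0.250875
adj(I−A) = Cᵀ =
  [ 0.7300   0.2375   0.4700]
  [ 0.2000   0.3400   0.1975]
  [ 0.4525   0.2675   0.6350]
(I − A)⁻¹ = adj(I−A) / det(I−A) ≈
  [   2.9098     0.9467     1.8734]
  [   0.7972     1.3553     0.7872]
  [   1.8037     1.0663     2.5311]
First solve x = (I − A)⁻¹ d = adj(I−A)·d / det(I−A); in particular x_3 = (0.4525·75 + 0.2675·35 + 0.6350·40) / 0.250875 = 68.70 / 0.250875 ≈ 273.84155.
Intermediate flow from 1 to 3: z_13 = a_13 · x_3 = 0.45 × 68.70 / 0.250875 = 30.915 / 0.250875 ≈ 123.229.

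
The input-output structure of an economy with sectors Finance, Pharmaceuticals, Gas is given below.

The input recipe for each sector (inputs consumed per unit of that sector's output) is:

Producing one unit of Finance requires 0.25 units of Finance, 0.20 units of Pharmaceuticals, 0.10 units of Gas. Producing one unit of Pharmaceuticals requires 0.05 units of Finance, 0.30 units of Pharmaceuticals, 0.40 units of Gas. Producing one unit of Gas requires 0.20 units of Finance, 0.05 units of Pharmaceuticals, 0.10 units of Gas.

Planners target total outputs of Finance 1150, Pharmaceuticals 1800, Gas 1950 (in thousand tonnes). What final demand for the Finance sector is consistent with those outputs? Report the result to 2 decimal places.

d_F = 382.50

I − A =
  [   0.75    -0.05    -0.20]
  [  -0.20     0.70    -0.05]
  [  -0.10    -0.40     0.90]
d = (I − A) x:
  d_F = (+0.75)·1150 + (-0.05)·1800 + (-0.20)·1950 = 382.50
  d_P = (-0.20)·1150 + (+0.70)·1800 + (-0.05)·1950 = 932.50
  d_G = (-0.10)·1150 + (-0.40)·1800 + (+0.90)·1950 = 920.00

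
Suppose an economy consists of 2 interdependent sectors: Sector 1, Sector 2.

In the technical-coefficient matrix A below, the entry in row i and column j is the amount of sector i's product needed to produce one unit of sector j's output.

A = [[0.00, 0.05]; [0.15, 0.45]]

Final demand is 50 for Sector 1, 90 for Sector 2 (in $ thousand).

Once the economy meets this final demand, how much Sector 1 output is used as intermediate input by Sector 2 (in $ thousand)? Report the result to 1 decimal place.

I − A =
  [   1.00    -0.05]
  [  -0.15     0.55]
det(I−A) = (1.00)(0.55) − (-0.05)(-0.15) = 0.5425
adj(I−A) = [[0.55, 0.05], [0.15, 1.00]]
(I − A)⁻¹ = adj(I−A) / det(I−A) ≈
  [   1.0138     0.0922]
  [   0.2765     1.8433]
First solve x = (I − A)⁻¹ d = adj(I−A)·d / det(I−A); in particular x_2 = (0.15·50 + 1.00·90) / 0.5425 = 97.50 / 0.5425 ≈ 179.724.
Intermediate flow from 1 to 2: z_12 = a_12 · x_2 = 0.05 × 97.50 / 0.5425 = 4.875 / 0.5425 ≈ 9.0.

z_12 = 9.0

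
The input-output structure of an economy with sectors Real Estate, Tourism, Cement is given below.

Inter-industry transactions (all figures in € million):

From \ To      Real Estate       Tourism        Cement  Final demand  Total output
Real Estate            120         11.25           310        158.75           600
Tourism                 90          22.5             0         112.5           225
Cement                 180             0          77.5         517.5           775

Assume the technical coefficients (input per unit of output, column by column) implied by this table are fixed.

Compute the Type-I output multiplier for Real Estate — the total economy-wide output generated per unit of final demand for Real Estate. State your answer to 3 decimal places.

m_R = 2.278

Technical coefficients a_ij = z_ij / X_j:
  a_RR = 120/600 = 0.20, a_TR = 90/600 = 0.15, a_CR = 180/600 = 0.30
  a_RT = 11.25/225 = 0.05, a_TT = 22.5/225 = 0.10, a_CT = 0/225 = 0.00
  a_RC = 310/775 = 0.40, a_TC = 0/775 = 0.00, a_CC = 77.5/775 = 0.10
I − A =
  [   0.80    -0.05    -0.40]
  [  -0.15     0.90     0.00]
  [  -0.30     0.00     0.90]
Cofactors of I−A, C_ij = (−1)^(i+j)·(minor ij) (rows/columns in the sector order above):
  C_11 = (0.90)(0.90) − (0.00)(0.00) = 0.8100
  C_12 = −[(-0.15)(0.90) − (0.00)(-0.30)] = 0.1350
  C_13 = (-0.15)(0.00) − (0.90)(-0.30) = 0.2700
  C_21 = −[(-0.05)(0.90) − (-0.40)(0.00)] = 0.0450
  C_22 = (0.80)(0.90) − (-0.40)(-0.30) = 0.6000
  C_23 = −[(0.80)(0.00) − (-0.05)(-0.30)] = 0.0150
  C_31 = (-0.05)(0.00) − (-0.40)(0.90) = 0.3600
  C_32 = −[(0.80)(0.00) − (-0.40)(-0.15)] = 0.0600
  C_33 = (0.80)(0.90) − (-0.05)(-0.15) = 0.7125
det(I−A) = Σ_j (I−A)_1j·C_1j = (0.80)(0.8100) + (-0.05)(0.1350) + (-0.40)(0.2700) = 0.53325
adj(I−A) = Cᵀ =
  [ 0.8100   0.0450   0.3600]
  [ 0.1350   0.6000   0.0600]
  [ 0.2700   0.0150   0.7125]
(I − A)⁻¹ = adj(I−A) / det(I−A) ≈
  [   1.5190     0.0844     0.6751]
  [   0.2532     1.1252     0.1125]
  [   0.5063     0.0281     1.3361]
The output multiplier for sector j is the column-j sum of the Leontief inverse (I − A)⁻¹ = adj(I−A) / det(I−A).
Column R of adj(I−A): (0.8100, 0.1350, 0.2700); det(I−A) = 0.53325.
m_R = (0.8100 + 0.1350 + 0.2700) / 0.53325 = 1.215 / 0.53325 ≈ 2.278.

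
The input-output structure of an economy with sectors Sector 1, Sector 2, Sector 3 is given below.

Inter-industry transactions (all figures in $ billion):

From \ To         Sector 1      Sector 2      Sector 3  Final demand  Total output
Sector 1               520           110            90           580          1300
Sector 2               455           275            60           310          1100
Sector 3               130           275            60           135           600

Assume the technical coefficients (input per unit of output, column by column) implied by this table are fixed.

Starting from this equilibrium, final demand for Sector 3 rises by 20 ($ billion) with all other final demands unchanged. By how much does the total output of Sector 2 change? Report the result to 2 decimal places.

Technical coefficients a_ij = z_ij / X_j:
  a_11 = 520/1300 = 0.40, a_21 = 455/1300 = 0.35, a_31 = 130/1300 = 0.10
  a_12 = 110/1100 = 0.10, a_22 = 275/1100 = 0.25, a_32 = 275/1100 = 0.25
  a_13 = 90/600 = 0.15, a_23 = 60/600 = 0.10, a_33 = 60/600 = 0.10
I − A =
  [   0.60    -0.10    -0.15]
  [  -0.35     0.75    -0.10]
  [  -0.10    -0.25     0.90]
Cofactors of I−A, C_ij = (−1)^(i+j)·(minor ij) (rows/columns in the sector order above):
  C_11 = (0.75)(0.90) − (-0.10)(-0.25) = 0.6500
  C_12 = −[(-0.35)(0.90) − (-0.10)(-0.10)] = 0.3250
  C_13 = (-0.35)(-0.25) − (0.75)(-0.10) = 0.1625
  C_21 = −[(-0.10)(0.90) − (-0.15)(-0.25)] = 0.1275
  C_22 = (0.60)(0.90) − (-0.15)(-0.10) = 0.5250
  C_23 = −[(0.60)(-0.25) − (-0.10)(-0.10)] = 0.1600
  C_31 = (-0.10)(-0.10) − (-0.15)(0.75) = 0.1225
  C_32 = −[(0.60)(-0.10) − (-0.15)(-0.35)] = 0.1125
  C_33 = (0.60)(0.75) − (-0.10)(-0.35) = 0.4150
det(I−A) = Σ_j (I−A)_1j·C_1j = (0.60)(0.6500) + (-0.10)(0.3250) + (-0.15)(0.1625) = 0.333125
adj(I−A) = Cᵀ =
  [ 0.6500   0.1275   0.1225]
  [ 0.3250   0.5250   0.1125]
  [ 0.1625   0.1600   0.4150]
(I − A)⁻¹ = adj(I−A) / det(I−A) ≈
  [   1.9512     0.3827     0.3677]
  [   0.9756     1.5760     0.3377]
  [   0.4878     0.4803     1.2458]
Δx = (I − A)⁻¹ Δd with Δd having +20 in the Sector 3 component and 0 elsewhere.
So Δx_2 = L_23 · (+20), where L_23 = adj(I−A)_23 / det(I−A) = 0.1125 / 0.333125.
Δx_2 = 0.1125 × (+20) / 0.333125 = 2.25 / 0.333125 ≈ 6.75.

Δx_2 = 6.75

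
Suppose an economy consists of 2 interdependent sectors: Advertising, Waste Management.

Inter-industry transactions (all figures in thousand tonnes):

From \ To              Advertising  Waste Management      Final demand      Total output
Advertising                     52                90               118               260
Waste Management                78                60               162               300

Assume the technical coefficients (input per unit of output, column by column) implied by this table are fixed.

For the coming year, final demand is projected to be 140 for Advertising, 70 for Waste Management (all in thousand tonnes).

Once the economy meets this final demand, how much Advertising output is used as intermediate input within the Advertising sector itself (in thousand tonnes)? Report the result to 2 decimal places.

Technical coefficients a_ij = z_ij / X_j:
  a_AA = 52/260 = 0.20, a_WA = 78/260 = 0.30
  a_AW = 90/300 = 0.30, a_WW = 60/300 = 0.20
I − A =
  [   0.80    -0.30]
  [  -0.30     0.80]
det(I−A) = (0.80)(0.80) − (-0.30)(-0.30) = 0.5500
adj(I−A) = [[0.80, 0.30], [0.30, 0.80]]
(I − A)⁻¹ = adj(I−A) / det(I−A) ≈
  [   1.4545     0.5455]
  [   0.5455     1.4545]
First solve x = (I − A)⁻¹ d = adj(I−A)·d / det(I−A); in particular x_A = (0.80·140 + 0.30·70) / 0.5500 = 133.00 / 0.5500 ≈ 241.8182.
Intermediate flow from A to A: z_AA = a_AA · x_A = 0.20 × 133.00 / 0.5500 = 26.60 / 0.5500 ≈ 48.36.

z_AA = 48.36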